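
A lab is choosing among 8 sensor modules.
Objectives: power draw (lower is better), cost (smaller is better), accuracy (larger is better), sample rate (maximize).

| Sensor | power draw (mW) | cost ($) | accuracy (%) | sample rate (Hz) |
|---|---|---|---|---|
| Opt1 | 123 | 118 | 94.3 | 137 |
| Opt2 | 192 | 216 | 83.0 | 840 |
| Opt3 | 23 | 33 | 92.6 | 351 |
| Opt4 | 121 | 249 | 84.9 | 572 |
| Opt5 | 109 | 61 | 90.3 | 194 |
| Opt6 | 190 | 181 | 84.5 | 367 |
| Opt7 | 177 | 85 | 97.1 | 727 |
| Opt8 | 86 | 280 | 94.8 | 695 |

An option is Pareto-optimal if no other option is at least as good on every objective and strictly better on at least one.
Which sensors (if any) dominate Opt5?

Opt3

Opt3: power draw 23≤109, cost 33≤61, accuracy 92.6≥90.3, sample rate 351≥194 — dominates Opt5.
Others (Opt1, Opt2, Opt4, Opt6, Opt7, Opt8) are each worse than Opt5 on at least one objective.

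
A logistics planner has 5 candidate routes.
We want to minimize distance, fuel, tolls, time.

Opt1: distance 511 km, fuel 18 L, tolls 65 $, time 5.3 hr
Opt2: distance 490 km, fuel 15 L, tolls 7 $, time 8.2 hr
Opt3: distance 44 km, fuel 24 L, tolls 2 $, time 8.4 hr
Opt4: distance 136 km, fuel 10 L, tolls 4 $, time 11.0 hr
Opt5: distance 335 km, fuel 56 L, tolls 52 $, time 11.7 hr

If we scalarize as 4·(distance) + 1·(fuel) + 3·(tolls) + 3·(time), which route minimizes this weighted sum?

Opt3

Opt1: 4·511 + 1·18 + 3·65 + 3·5.3 = 2272.9
Opt2: 4·490 + 1·15 + 3·7 + 3·8.2 = 2020.6
Opt3: 4·44 + 1·24 + 3·2 + 3·8.4 = 231.2
Opt4: 4·136 + 1·10 + 3·4 + 3·11.0 = 599.0
Opt5: 4·335 + 1·56 + 3·52 + 3·11.7 = 1587.1
Lowest: Opt3 at 231.2.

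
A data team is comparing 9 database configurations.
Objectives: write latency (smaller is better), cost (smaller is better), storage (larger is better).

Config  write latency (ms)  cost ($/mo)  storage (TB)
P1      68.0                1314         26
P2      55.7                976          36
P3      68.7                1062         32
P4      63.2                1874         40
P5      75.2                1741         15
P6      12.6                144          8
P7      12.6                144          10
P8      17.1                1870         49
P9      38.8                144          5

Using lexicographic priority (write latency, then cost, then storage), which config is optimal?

First minimize write latency: best is 12.6, kept {P6, P7}.
Then minimize cost: best is 144, kept {P6, P7}.
Then maximize storage: best is 10, kept {P7}.

P7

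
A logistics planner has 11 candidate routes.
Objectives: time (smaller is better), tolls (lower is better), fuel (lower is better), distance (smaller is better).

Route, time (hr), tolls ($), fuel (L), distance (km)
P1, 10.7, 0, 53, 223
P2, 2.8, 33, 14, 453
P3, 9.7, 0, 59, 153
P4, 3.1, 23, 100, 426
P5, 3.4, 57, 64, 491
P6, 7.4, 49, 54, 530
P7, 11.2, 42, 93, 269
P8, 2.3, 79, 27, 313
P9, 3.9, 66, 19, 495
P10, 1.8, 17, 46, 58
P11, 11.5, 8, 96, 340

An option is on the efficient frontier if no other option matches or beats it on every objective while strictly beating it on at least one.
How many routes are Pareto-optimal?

P1: not dominated.
P2: not dominated (best fuel).
P3: not dominated.
P4: dominated by P10 (time 1.8≤3.1, tolls 17≤23, fuel 46≤100, distance 58≤426).
P5: dominated by P2 (time 2.8≤3.4, tolls 33≤57, fuel 14≤64, distance 453≤491).
P6: dominated by P2 (time 2.8≤7.4, tolls 33≤49, fuel 14≤54, distance 453≤530).
P7: dominated by P1 (time 10.7≤11.2, tolls 0≤42, fuel 53≤93, distance 223≤269).
P8: not dominated.
P9: dominated by P2 (time 2.8≤3.9, tolls 33≤66, fuel 14≤19, distance 453≤495).
P10: not dominated (best time).
P11: dominated by P1 (time 10.7≤11.5, tolls 0≤8, fuel 53≤96, distance 223≤340).
Pareto-optimal: P1, P2, P3, P8, P10 → 5.

5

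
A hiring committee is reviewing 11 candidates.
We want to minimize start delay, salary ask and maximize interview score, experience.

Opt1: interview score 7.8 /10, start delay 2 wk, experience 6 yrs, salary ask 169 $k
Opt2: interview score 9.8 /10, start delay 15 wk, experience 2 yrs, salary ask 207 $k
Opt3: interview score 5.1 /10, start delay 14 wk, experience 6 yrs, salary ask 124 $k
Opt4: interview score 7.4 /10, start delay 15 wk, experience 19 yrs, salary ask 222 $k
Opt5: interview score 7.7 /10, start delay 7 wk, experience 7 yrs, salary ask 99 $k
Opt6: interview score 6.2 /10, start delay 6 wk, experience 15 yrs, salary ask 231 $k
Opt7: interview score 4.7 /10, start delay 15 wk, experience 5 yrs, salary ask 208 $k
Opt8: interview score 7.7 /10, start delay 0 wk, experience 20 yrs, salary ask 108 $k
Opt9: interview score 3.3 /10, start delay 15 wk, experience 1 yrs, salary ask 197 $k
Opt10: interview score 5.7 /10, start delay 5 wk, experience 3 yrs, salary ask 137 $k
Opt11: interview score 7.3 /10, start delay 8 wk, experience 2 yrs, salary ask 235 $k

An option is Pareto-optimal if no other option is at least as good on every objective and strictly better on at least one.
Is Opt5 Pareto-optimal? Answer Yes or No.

Yes

Opt1: worse on experience (6 vs 7).
Opt2: worse on start delay (15 vs 7).
Opt3: worse on interview score (5.1 vs 7.7).
Opt4: worse on interview score (7.4 vs 7.7).
Opt6: worse on interview score (6.2 vs 7.7).
Opt7: worse on interview score (4.7 vs 7.7).
Opt8: worse on salary ask (108 vs 99).
Opt9: worse on interview score (3.3 vs 7.7).
Opt10: worse on interview score (5.7 vs 7.7).
Opt11: worse on interview score (7.3 vs 7.7).
No option is at least as good as Opt5 on every objective and strictly better on one.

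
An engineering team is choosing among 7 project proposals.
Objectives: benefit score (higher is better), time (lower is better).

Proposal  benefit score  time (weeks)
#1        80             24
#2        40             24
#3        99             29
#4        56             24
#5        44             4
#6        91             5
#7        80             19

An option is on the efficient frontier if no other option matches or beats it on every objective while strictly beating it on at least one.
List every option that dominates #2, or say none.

#1, #4, #5, #6, #7

#1: benefit score 80≥40, time 24≤24 — dominates #2.
#4: benefit score 56≥40, time 24≤24 — dominates #2.
#5: benefit score 44≥40, time 4≤24 — dominates #2.
#6: benefit score 91≥40, time 5≤24 — dominates #2.
#7: benefit score 80≥40, time 19≤24 — dominates #2.
Others (#3) are each worse than #2 on at least one objective.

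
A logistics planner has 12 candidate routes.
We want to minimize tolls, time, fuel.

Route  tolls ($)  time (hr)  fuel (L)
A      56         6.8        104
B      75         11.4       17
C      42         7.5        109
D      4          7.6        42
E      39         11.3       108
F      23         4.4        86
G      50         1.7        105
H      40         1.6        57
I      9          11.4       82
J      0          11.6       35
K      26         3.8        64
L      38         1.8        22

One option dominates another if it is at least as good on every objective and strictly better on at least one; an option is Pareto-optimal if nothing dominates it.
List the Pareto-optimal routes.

A: dominated by F (tolls 23≤56, time 4.4≤6.8, fuel 86≤104).
B: not dominated (best fuel).
C: dominated by F (tolls 23≤42, time 4.4≤7.5, fuel 86≤109).
D: not dominated.
E: dominated by D (tolls 4≤39, time 7.6≤11.3, fuel 42≤108).
F: not dominated.
G: dominated by H (tolls 40≤50, time 1.6≤1.7, fuel 57≤105).
H: not dominated (best time).
I: dominated by D (tolls 4≤9, time 7.6≤11.4, fuel 42≤82).
J: not dominated (best tolls).
K: not dominated.
L: not dominated.

B, D, F, H, J, K, L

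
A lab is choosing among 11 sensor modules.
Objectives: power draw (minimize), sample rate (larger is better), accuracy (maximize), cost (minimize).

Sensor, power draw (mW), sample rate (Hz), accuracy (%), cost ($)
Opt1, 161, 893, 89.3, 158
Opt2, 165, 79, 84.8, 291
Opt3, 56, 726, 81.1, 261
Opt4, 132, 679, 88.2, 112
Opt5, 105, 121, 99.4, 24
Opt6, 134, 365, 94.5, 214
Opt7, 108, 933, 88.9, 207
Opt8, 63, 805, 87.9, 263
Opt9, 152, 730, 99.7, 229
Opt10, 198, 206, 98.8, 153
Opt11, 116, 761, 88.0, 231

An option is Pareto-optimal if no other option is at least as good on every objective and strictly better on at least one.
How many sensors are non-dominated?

Opt1: not dominated.
Opt2: dominated by Opt1 (power draw 161≤165, sample rate 893≥79, accuracy 89.3≥84.8, cost 158≤291).
Opt3: not dominated (best power draw).
Opt4: not dominated.
Opt5: not dominated (best cost).
Opt6: not dominated.
Opt7: not dominated (best sample rate).
Opt8: not dominated.
Opt9: not dominated (best accuracy).
Opt10: not dominated.
Opt11: dominated by Opt7 (power draw 108≤116, sample rate 933≥761, accuracy 88.9≥88.0, cost 207≤231).
Pareto-optimal: Opt1, Opt3, Opt4, Opt5, Opt6, Opt7, Opt8, Opt9, Opt10 → 9.

9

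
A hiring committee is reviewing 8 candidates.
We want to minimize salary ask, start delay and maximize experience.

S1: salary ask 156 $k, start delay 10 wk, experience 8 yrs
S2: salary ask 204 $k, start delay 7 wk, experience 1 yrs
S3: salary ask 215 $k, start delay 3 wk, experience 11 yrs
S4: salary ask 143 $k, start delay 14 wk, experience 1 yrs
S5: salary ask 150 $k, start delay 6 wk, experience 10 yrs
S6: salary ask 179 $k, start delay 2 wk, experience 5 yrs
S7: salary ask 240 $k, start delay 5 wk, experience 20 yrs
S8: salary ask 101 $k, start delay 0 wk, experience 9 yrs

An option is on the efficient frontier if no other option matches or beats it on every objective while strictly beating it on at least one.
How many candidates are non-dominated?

4

S1: dominated by S5 (salary ask 150≤156, start delay 6≤10, experience 10≥8).
S2: dominated by S5 (salary ask 150≤204, start delay 6≤7, experience 10≥1).
S3: not dominated.
S4: dominated by S8 (salary ask 101≤143, start delay 0≤14, experience 9≥1).
S5: not dominated.
S6: dominated by S8 (salary ask 101≤179, start delay 0≤2, experience 9≥5).
S7: not dominated (best experience).
S8: not dominated (best salary ask).
Pareto-optimal: S3, S5, S7, S8 → 4.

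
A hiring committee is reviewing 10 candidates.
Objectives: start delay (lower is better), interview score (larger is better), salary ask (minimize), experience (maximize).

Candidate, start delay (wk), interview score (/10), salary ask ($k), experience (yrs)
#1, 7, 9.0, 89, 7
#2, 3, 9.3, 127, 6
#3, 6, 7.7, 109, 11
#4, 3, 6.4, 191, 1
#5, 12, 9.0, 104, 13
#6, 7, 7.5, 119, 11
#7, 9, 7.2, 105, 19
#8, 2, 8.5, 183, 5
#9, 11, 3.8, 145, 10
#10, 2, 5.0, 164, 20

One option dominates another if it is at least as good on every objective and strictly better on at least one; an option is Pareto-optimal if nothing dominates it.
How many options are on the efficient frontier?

7

#1: not dominated (best salary ask).
#2: not dominated (best interview score).
#3: not dominated.
#4: dominated by #2 (start delay 3≤3, interview score 9.3≥6.4, salary ask 127≤191, experience 6≥1).
#5: not dominated.
#6: dominated by #3 (start delay 6≤7, interview score 7.7≥7.5, salary ask 109≤119, experience 11≥11).
#7: not dominated.
#8: not dominated.
#9: dominated by #3 (start delay 6≤11, interview score 7.7≥3.8, salary ask 109≤145, experience 11≥10).
#10: not dominated (best experience).
Pareto-optimal: #1, #2, #3, #5, #7, #8, #10 → 7.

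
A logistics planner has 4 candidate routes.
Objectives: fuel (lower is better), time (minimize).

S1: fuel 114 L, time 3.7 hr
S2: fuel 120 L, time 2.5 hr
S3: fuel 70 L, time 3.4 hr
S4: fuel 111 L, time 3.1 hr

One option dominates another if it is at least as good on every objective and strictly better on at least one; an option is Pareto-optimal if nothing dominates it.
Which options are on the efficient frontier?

S2, S3, S4

S1: dominated by S3 (fuel 70≤114, time 3.4≤3.7).
S2: not dominated (best time).
S3: not dominated (best fuel).
S4: not dominated.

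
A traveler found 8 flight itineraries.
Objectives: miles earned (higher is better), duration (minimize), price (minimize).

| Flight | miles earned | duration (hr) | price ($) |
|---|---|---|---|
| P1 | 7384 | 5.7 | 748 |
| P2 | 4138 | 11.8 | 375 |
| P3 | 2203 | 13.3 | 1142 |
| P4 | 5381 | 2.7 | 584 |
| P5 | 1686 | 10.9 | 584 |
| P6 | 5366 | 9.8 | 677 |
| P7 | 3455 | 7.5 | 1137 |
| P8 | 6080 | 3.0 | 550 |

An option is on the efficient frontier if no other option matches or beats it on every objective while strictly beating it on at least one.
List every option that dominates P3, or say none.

P1: miles earned 7384≥2203, duration 5.7≤13.3, price 748≤1142 — dominates P3.
P2: miles earned 4138≥2203, duration 11.8≤13.3, price 375≤1142 — dominates P3.
P4: miles earned 5381≥2203, duration 2.7≤13.3, price 584≤1142 — dominates P3.
P6: miles earned 5366≥2203, duration 9.8≤13.3, price 677≤1142 — dominates P3.
P7: miles earned 3455≥2203, duration 7.5≤13.3, price 1137≤1142 — dominates P3.
P8: miles earned 6080≥2203, duration 3.0≤13.3, price 550≤1142 — dominates P3.
Others (P5) are each worse than P3 on at least one objective.

P1, P2, P4, P6, P7, P8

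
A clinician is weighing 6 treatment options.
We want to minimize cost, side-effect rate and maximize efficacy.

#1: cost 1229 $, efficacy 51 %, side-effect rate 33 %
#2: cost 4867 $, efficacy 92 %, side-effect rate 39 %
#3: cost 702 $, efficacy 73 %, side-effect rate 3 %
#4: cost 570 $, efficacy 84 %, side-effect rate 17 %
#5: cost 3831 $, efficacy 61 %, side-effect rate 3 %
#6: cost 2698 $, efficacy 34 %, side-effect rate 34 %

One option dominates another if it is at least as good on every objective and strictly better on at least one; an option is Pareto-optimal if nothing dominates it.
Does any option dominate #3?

#1: worse on cost (1229 vs 702).
#2: worse on cost (4867 vs 702).
#4: worse on side-effect rate (17 vs 3).
#5: worse on cost (3831 vs 702).
#6: worse on cost (2698 vs 702).
No option is at least as good as #3 on every objective and strictly better on one.

No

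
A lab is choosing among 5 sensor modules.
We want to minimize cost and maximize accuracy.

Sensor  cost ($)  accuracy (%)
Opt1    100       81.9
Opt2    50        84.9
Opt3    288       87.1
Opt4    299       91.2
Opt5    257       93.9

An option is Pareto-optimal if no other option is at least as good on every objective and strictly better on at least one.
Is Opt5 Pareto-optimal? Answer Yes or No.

Yes

Opt1: worse on accuracy (81.9 vs 93.9).
Opt2: worse on accuracy (84.9 vs 93.9).
Opt3: worse on cost (288 vs 257).
Opt4: worse on cost (299 vs 257).
No option is at least as good as Opt5 on every objective and strictly better on one.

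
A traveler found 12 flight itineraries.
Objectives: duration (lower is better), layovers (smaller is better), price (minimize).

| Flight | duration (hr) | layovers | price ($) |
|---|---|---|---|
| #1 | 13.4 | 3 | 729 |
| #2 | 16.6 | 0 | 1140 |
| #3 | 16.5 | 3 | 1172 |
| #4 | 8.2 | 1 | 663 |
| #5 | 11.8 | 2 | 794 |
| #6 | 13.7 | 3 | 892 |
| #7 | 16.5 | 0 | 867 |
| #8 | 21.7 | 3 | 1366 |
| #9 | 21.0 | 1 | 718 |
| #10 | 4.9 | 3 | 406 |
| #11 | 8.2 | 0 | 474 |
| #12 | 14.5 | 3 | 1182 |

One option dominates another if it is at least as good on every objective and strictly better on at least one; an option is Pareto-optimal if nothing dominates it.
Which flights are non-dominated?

#10, #11

#1: dominated by #4 (duration 8.2≤13.4, layovers 1≤3, price 663≤729).
#2: dominated by #7 (duration 16.5≤16.6, layovers 0≤0, price 867≤1140).
#3: dominated by #1 (duration 13.4≤16.5, layovers 3≤3, price 729≤1172).
#4: dominated by #11 (duration 8.2≤8.2, layovers 0≤1, price 474≤663).
#5: dominated by #4 (duration 8.2≤11.8, layovers 1≤2, price 663≤794).
#6: dominated by #1 (duration 13.4≤13.7, layovers 3≤3, price 729≤892).
#7: dominated by #11 (duration 8.2≤16.5, layovers 0≤0, price 474≤867).
#8: dominated by #1 (duration 13.4≤21.7, layovers 3≤3, price 729≤1366).
#9: dominated by #4 (duration 8.2≤21.0, layovers 1≤1, price 663≤718).
#10: not dominated (best duration).
#11: not dominated.
#12: dominated by #1 (duration 13.4≤14.5, layovers 3≤3, price 729≤1182).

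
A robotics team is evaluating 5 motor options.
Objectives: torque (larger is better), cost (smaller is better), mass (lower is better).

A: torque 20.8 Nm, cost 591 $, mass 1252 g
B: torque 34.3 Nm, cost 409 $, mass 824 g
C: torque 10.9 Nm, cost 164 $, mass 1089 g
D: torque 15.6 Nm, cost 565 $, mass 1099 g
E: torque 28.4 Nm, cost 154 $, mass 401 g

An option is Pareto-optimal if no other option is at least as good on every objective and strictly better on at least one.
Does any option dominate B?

No

A: worse on torque (20.8 vs 34.3).
C: worse on torque (10.9 vs 34.3).
D: worse on torque (15.6 vs 34.3).
E: worse on torque (28.4 vs 34.3).
No option is at least as good as B on every objective and strictly better on one.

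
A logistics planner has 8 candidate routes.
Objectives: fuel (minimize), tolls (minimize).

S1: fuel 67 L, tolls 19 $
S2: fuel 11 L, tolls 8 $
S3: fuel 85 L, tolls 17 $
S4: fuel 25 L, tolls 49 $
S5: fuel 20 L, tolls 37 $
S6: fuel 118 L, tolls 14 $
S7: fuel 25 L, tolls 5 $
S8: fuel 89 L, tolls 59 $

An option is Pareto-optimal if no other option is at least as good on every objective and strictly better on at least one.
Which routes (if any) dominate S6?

S2, S7

S2: fuel 11≤118, tolls 8≤14 — dominates S6.
S7: fuel 25≤118, tolls 5≤14 — dominates S6.
Others (S1, S3, S4, S5, S8) are each worse than S6 on at least one objective.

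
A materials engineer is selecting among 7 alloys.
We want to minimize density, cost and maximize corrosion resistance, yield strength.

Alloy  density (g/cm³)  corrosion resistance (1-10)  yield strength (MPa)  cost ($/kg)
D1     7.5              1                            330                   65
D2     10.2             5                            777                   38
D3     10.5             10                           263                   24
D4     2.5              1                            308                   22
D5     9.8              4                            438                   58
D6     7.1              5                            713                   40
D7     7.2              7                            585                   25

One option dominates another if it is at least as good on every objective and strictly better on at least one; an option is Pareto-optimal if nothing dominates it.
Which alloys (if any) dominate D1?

D6: density 7.1≤7.5, corrosion resistance 5≥1, yield strength 713≥330, cost 40≤65 — dominates D1.
D7: density 7.2≤7.5, corrosion resistance 7≥1, yield strength 585≥330, cost 25≤65 — dominates D1.
Others (D2, D3, D4, D5) are each worse than D1 on at least one objective.

D6, D7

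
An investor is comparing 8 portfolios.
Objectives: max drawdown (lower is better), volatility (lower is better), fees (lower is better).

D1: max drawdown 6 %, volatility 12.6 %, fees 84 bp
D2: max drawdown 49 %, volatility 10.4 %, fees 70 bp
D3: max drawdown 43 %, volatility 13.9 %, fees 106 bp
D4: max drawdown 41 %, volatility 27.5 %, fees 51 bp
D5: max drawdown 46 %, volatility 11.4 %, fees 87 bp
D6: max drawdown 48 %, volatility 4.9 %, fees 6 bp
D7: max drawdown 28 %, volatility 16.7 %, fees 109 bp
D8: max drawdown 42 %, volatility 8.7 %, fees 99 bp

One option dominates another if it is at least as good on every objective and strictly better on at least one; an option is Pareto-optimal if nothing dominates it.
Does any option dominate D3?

Yes

D1 vs D3: max drawdown 6≤43, volatility 12.6≤13.9, fees 84≤106 — D1 is at least as good on every objective and strictly better on at least one, so D1 dominates D3.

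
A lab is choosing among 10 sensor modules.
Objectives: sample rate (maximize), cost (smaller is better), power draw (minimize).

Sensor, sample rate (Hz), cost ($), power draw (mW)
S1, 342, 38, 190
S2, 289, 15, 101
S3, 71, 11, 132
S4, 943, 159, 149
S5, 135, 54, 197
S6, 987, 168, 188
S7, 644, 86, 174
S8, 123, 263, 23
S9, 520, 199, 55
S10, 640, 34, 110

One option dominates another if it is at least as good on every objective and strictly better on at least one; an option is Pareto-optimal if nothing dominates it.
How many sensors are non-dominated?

S1: dominated by S10 (sample rate 640≥342, cost 34≤38, power draw 110≤190).
S2: not dominated.
S3: not dominated (best cost).
S4: not dominated.
S5: dominated by S1 (sample rate 342≥135, cost 38≤54, power draw 190≤197).
S6: not dominated (best sample rate).
S7: not dominated.
S8: not dominated (best power draw).
S9: not dominated.
S10: not dominated.
Pareto-optimal: S2, S3, S4, S6, S7, S8, S9, S10 → 8.

8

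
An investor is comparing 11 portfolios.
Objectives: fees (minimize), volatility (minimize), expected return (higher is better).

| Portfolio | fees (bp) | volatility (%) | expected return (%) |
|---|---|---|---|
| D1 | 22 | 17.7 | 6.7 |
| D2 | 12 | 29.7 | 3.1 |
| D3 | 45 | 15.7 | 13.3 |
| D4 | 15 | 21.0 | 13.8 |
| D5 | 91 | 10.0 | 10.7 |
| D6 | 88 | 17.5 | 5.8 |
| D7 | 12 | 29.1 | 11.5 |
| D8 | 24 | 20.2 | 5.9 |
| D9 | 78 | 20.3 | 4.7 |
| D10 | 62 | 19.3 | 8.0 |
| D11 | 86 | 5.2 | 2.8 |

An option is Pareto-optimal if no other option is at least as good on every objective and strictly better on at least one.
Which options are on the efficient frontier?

D1, D3, D4, D5, D7, D11

D1: not dominated.
D2: dominated by D7 (fees 12≤12, volatility 29.1≤29.7, expected return 11.5≥3.1).
D3: not dominated.
D4: not dominated (best expected return).
D5: not dominated.
D6: dominated by D3 (fees 45≤88, volatility 15.7≤17.5, expected return 13.3≥5.8).
D7: not dominated.
D8: dominated by D1 (fees 22≤24, volatility 17.7≤20.2, expected return 6.7≥5.9).
D9: dominated by D1 (fees 22≤78, volatility 17.7≤20.3, expected return 6.7≥4.7).
D10: dominated by D3 (fees 45≤62, volatility 15.7≤19.3, expected return 13.3≥8.0).
D11: not dominated (best volatility).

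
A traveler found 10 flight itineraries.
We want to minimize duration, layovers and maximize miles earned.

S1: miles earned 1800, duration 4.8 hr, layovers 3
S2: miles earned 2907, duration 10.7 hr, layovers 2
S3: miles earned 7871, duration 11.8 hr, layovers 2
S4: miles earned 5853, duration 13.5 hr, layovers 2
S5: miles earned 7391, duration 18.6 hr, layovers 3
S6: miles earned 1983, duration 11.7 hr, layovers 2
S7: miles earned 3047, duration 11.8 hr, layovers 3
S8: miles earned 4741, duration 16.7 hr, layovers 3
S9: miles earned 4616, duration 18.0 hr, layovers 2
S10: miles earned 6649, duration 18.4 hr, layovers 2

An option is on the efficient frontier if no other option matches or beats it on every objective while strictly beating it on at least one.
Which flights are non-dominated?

S1, S2, S3

S1: not dominated (best duration).
S2: not dominated.
S3: not dominated (best miles earned).
S4: dominated by S3 (miles earned 7871≥5853, duration 11.8≤13.5, layovers 2≤2).
S5: dominated by S3 (miles earned 7871≥7391, duration 11.8≤18.6, layovers 2≤3).
S6: dominated by S2 (miles earned 2907≥1983, duration 10.7≤11.7, layovers 2≤2).
S7: dominated by S3 (miles earned 7871≥3047, duration 11.8≤11.8, layovers 2≤3).
S8: dominated by S3 (miles earned 7871≥4741, duration 11.8≤16.7, layovers 2≤3).
S9: dominated by S3 (miles earned 7871≥4616, duration 11.8≤18.0, layovers 2≤2).
S10: dominated by S3 (miles earned 7871≥6649, duration 11.8≤18.4, layovers 2≤2).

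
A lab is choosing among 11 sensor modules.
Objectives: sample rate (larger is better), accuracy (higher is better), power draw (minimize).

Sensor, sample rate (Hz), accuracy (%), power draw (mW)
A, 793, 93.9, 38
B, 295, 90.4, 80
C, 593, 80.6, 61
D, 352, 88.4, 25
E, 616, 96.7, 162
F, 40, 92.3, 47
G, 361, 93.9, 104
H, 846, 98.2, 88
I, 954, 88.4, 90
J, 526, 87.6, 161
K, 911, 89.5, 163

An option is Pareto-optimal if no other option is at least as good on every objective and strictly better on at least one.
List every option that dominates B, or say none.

A: sample rate 793≥295, accuracy 93.9≥90.4, power draw 38≤80 — dominates B.
Others (C, D, E, F, G, H, I, J, K) are each worse than B on at least one objective.

A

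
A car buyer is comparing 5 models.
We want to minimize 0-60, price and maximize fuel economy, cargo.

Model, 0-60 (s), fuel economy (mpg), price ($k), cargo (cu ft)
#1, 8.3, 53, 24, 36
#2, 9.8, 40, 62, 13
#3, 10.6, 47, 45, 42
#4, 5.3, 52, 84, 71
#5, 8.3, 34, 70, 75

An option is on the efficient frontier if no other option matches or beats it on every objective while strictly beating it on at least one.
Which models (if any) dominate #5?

none

#1: worse on cargo (36 vs 75).
#2: worse on 0-60 (9.8 vs 8.3).
#3: worse on 0-60 (10.6 vs 8.3).
#4: worse on price (84 vs 70).
No option dominates #5.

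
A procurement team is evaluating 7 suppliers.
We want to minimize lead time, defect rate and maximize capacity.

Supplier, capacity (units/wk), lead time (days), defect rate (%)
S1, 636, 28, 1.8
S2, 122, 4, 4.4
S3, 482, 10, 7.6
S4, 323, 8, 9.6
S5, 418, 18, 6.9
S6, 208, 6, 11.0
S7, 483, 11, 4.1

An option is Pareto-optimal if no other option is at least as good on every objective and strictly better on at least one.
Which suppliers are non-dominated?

S1: not dominated (best capacity).
S2: not dominated (best lead time).
S3: not dominated.
S4: not dominated.
S5: dominated by S7 (capacity 483≥418, lead time 11≤18, defect rate 4.1≤6.9).
S6: not dominated.
S7: not dominated.

S1, S2, S3, S4, S6, S7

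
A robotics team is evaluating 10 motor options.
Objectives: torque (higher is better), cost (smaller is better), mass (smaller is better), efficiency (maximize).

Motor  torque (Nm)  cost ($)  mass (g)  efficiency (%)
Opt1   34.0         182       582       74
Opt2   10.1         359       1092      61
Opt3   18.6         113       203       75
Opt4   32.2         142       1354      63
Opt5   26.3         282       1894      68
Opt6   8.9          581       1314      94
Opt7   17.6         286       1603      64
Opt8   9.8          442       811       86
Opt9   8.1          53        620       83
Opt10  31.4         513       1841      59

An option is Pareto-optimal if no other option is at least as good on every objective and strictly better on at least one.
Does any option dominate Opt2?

Opt1 vs Opt2: torque 34.0≥10.1, cost 182≤359, mass 582≤1092, efficiency 74≥61 — Opt1 is at least as good on every objective and strictly better on at least one, so Opt1 dominates Opt2.

Yes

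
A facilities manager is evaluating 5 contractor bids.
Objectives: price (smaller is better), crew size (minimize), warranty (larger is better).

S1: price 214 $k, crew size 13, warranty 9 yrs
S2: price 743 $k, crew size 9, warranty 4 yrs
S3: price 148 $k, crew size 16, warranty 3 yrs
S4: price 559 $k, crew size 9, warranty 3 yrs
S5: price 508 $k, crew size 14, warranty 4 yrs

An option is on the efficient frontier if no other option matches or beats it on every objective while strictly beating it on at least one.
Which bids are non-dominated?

S1, S2, S3, S4

S1: not dominated (best warranty).
S2: not dominated.
S3: not dominated (best price).
S4: not dominated.
S5: dominated by S1 (price 214≤508, crew size 13≤14, warranty 9≥4).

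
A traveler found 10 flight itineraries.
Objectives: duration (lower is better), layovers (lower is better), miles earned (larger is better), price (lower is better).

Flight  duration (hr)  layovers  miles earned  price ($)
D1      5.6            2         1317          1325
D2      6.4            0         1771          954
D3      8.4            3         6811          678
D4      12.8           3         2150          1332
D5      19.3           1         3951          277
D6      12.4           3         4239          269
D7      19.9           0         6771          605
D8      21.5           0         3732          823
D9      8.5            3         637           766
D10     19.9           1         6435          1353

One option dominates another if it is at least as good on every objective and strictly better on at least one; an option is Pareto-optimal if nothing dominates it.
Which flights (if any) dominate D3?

none

D1: worse on miles earned (1317 vs 6811).
D2: worse on miles earned (1771 vs 6811).
D4: worse on duration (12.8 vs 8.4).
D5: worse on duration (19.3 vs 8.4).
D6: worse on duration (12.4 vs 8.4).
D7: worse on duration (19.9 vs 8.4).
D8: worse on duration (21.5 vs 8.4).
D9: worse on duration (8.5 vs 8.4).
D10: worse on duration (19.9 vs 8.4).
No option dominates D3.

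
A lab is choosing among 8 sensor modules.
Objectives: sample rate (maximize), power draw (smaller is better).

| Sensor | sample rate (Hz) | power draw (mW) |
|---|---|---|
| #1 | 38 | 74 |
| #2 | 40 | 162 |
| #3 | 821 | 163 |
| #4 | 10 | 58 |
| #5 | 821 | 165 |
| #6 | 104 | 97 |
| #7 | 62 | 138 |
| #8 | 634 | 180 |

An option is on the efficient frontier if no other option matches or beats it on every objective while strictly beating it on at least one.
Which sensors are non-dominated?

#1, #3, #4, #6

#1: not dominated.
#2: dominated by #6 (sample rate 104≥40, power draw 97≤162).
#3: not dominated.
#4: not dominated (best power draw).
#5: dominated by #3 (sample rate 821≥821, power draw 163≤165).
#6: not dominated.
#7: dominated by #6 (sample rate 104≥62, power draw 97≤138).
#8: dominated by #3 (sample rate 821≥634, power draw 163≤180).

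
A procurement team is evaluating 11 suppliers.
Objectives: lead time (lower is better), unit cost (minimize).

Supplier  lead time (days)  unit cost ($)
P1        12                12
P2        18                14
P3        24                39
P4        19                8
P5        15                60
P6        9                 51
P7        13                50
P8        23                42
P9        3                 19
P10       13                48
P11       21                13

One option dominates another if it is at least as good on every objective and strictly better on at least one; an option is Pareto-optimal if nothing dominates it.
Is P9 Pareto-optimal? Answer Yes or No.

Yes

P1: worse on lead time (12 vs 3).
P2: worse on lead time (18 vs 3).
P3: worse on lead time (24 vs 3).
P4: worse on lead time (19 vs 3).
P5: worse on lead time (15 vs 3).
P6: worse on lead time (9 vs 3).
P7: worse on lead time (13 vs 3).
P8: worse on lead time (23 vs 3).
P10: worse on lead time (13 vs 3).
P11: worse on lead time (21 vs 3).
No option is at least as good as P9 on every objective and strictly better on one.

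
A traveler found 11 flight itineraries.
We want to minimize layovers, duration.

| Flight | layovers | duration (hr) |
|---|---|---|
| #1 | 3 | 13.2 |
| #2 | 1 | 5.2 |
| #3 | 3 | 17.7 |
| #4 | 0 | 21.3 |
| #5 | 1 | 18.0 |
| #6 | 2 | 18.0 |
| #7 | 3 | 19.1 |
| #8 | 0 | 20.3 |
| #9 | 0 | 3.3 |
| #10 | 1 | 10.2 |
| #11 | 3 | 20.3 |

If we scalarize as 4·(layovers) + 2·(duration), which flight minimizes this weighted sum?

#9

#1: 4·3 + 2·13.2 = 38.4
#2: 4·1 + 2·5.2 = 14.4
#3: 4·3 + 2·17.7 = 47.4
#4: 4·0 + 2·21.3 = 42.6
#5: 4·1 + 2·18.0 = 40.0
#6: 4·2 + 2·18.0 = 44.0
#7: 4·3 + 2·19.1 = 50.2
#8: 4·0 + 2·20.3 = 40.6
#9: 4·0 + 2·3.3 = 6.6
#10: 4·1 + 2·10.2 = 24.4
#11: 4·3 + 2·20.3 = 52.6
Lowest: #9 at 6.6.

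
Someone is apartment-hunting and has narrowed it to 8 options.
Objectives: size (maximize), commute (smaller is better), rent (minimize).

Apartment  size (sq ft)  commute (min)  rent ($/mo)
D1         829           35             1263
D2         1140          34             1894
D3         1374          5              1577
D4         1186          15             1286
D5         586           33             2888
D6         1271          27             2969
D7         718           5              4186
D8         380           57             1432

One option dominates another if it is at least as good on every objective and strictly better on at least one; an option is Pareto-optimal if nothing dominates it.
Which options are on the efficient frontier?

D1: not dominated (best rent).
D2: dominated by D3 (size 1374≥1140, commute 5≤34, rent 1577≤1894).
D3: not dominated (best size).
D4: not dominated.
D5: dominated by D3 (size 1374≥586, commute 5≤33, rent 1577≤2888).
D6: dominated by D3 (size 1374≥1271, commute 5≤27, rent 1577≤2969).
D7: dominated by D3 (size 1374≥718, commute 5≤5, rent 1577≤4186).
D8: dominated by D1 (size 829≥380, commute 35≤57, rent 1263≤1432).

D1, D3, D4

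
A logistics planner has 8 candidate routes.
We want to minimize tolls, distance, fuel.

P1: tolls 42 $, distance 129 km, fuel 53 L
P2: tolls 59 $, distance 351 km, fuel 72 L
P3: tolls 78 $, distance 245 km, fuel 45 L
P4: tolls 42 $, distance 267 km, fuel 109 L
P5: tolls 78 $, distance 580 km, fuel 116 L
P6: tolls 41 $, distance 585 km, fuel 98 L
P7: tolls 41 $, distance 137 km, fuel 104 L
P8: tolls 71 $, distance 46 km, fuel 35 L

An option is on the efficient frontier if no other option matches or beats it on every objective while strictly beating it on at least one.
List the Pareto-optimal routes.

P1, P6, P7, P8

P1: not dominated.
P2: dominated by P1 (tolls 42≤59, distance 129≤351, fuel 53≤72).
P3: dominated by P8 (tolls 71≤78, distance 46≤245, fuel 35≤45).
P4: dominated by P1 (tolls 42≤42, distance 129≤267, fuel 53≤109).
P5: dominated by P1 (tolls 42≤78, distance 129≤580, fuel 53≤116).
P6: not dominated.
P7: not dominated.
P8: not dominated (best distance).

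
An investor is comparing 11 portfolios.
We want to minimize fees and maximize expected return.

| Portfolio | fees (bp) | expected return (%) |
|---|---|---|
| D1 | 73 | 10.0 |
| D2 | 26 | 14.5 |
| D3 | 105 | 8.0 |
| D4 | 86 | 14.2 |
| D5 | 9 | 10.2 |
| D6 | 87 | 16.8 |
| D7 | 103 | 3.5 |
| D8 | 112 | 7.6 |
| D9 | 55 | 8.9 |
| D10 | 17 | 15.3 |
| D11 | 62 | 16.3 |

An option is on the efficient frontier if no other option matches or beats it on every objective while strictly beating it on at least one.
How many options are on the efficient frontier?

4

D1: dominated by D2 (fees 26≤73, expected return 14.5≥10.0).
D2: dominated by D10 (fees 17≤26, expected return 15.3≥14.5).
D3: dominated by D1 (fees 73≤105, expected return 10.0≥8.0).
D4: dominated by D2 (fees 26≤86, expected return 14.5≥14.2).
D5: not dominated (best fees).
D6: not dominated (best expected return).
D7: dominated by D1 (fees 73≤103, expected return 10.0≥3.5).
D8: dominated by D1 (fees 73≤112, expected return 10.0≥7.6).
D9: dominated by D2 (fees 26≤55, expected return 14.5≥8.9).
D10: not dominated.
D11: not dominated.
Pareto-optimal: D5, D6, D10, D11 → 4.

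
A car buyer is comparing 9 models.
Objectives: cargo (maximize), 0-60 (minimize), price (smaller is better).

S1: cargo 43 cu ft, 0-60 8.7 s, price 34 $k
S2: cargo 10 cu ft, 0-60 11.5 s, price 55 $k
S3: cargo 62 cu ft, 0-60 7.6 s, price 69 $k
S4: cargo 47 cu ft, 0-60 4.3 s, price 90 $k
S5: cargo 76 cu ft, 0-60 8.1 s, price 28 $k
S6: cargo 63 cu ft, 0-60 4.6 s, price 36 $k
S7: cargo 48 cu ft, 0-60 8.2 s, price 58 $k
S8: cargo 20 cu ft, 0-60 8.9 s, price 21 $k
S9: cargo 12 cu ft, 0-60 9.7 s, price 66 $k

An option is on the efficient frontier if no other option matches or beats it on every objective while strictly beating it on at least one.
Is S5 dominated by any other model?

No

S1: worse on cargo (43 vs 76).
S2: worse on cargo (10 vs 76).
S3: worse on cargo (62 vs 76).
S4: worse on cargo (47 vs 76).
S6: worse on cargo (63 vs 76).
S7: worse on cargo (48 vs 76).
S8: worse on cargo (20 vs 76).
S9: worse on cargo (12 vs 76).
No option is at least as good as S5 on every objective and strictly better on one.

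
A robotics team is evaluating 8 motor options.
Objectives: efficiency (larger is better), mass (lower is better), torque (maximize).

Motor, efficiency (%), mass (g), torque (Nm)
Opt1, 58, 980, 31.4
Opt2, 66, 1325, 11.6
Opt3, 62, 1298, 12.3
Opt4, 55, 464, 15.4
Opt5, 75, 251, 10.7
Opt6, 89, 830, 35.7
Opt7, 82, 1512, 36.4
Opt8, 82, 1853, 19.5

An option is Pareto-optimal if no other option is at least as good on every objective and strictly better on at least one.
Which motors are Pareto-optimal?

Opt1: dominated by Opt6 (efficiency 89≥58, mass 830≤980, torque 35.7≥31.4).
Opt2: dominated by Opt6 (efficiency 89≥66, mass 830≤1325, torque 35.7≥11.6).
Opt3: dominated by Opt6 (efficiency 89≥62, mass 830≤1298, torque 35.7≥12.3).
Opt4: not dominated.
Opt5: not dominated (best mass).
Opt6: not dominated (best efficiency).
Opt7: not dominated (best torque).
Opt8: dominated by Opt6 (efficiency 89≥82, mass 830≤1853, torque 35.7≥19.5).

Opt4, Opt5, Opt6, Opt7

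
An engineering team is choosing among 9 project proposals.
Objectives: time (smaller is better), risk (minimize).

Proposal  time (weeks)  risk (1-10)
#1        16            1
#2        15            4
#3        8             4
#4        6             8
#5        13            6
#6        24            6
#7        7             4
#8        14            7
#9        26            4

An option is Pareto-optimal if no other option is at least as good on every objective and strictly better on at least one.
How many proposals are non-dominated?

3

#1: not dominated (best risk).
#2: dominated by #3 (time 8≤15, risk 4≤4).
#3: dominated by #7 (time 7≤8, risk 4≤4).
#4: not dominated (best time).
#5: dominated by #3 (time 8≤13, risk 4≤6).
#6: dominated by #1 (time 16≤24, risk 1≤6).
#7: not dominated.
#8: dominated by #3 (time 8≤14, risk 4≤7).
#9: dominated by #1 (time 16≤26, risk 1≤4).
Pareto-optimal: #1, #4, #7 → 3.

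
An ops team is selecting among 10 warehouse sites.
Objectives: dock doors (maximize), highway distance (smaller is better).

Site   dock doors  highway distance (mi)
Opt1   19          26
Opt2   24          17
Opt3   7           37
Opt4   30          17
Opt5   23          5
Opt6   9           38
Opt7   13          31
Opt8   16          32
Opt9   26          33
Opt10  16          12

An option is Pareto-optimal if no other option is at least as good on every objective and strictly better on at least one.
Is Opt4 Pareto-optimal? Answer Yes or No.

Opt1: worse on dock doors (19 vs 30).
Opt2: worse on dock doors (24 vs 30).
Opt3: worse on dock doors (7 vs 30).
Opt5: worse on dock doors (23 vs 30).
Opt6: worse on dock doors (9 vs 30).
Opt7: worse on dock doors (13 vs 30).
Opt8: worse on dock doors (16 vs 30).
Opt9: worse on dock doors (26 vs 30).
Opt10: worse on dock doors (16 vs 30).
No option is at least as good as Opt4 on every objective and strictly better on one.

Yes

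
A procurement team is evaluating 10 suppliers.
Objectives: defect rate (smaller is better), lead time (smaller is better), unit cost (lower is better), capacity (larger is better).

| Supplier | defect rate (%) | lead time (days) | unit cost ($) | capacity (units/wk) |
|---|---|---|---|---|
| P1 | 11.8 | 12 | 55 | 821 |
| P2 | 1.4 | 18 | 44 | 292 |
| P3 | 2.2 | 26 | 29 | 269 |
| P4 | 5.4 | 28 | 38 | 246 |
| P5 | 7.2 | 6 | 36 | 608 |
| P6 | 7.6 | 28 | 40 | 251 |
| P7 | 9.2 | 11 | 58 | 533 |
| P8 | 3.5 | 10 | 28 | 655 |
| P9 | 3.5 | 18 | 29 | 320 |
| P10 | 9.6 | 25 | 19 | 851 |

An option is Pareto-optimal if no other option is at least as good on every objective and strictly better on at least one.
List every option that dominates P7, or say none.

P5: defect rate 7.2≤9.2, lead time 6≤11, unit cost 36≤58, capacity 608≥533 — dominates P7.
P8: defect rate 3.5≤9.2, lead time 10≤11, unit cost 28≤58, capacity 655≥533 — dominates P7.
Others (P1, P2, P3, P4, P6, P9, P10) are each worse than P7 on at least one objective.

P5, P8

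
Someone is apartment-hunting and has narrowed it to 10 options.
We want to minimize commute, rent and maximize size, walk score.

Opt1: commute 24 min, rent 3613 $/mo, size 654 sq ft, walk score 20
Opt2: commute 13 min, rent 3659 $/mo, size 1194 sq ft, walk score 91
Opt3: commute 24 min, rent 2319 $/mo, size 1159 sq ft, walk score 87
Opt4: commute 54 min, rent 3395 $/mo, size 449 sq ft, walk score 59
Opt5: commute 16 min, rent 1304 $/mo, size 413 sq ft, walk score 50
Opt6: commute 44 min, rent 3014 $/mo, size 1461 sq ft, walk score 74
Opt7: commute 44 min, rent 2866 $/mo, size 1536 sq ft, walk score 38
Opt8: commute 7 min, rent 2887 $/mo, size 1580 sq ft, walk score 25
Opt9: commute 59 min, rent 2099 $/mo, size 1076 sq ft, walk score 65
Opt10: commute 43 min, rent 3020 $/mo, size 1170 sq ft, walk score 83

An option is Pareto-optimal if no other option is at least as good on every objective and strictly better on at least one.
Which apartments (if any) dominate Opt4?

Opt3: commute 24≤54, rent 2319≤3395, size 1159≥449, walk score 87≥59 — dominates Opt4.
Opt6: commute 44≤54, rent 3014≤3395, size 1461≥449, walk score 74≥59 — dominates Opt4.
Opt10: commute 43≤54, rent 3020≤3395, size 1170≥449, walk score 83≥59 — dominates Opt4.
Others (Opt1, Opt2, Opt5, Opt7, Opt8, Opt9) are each worse than Opt4 on at least one objective.

Opt3, Opt6, Opt10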